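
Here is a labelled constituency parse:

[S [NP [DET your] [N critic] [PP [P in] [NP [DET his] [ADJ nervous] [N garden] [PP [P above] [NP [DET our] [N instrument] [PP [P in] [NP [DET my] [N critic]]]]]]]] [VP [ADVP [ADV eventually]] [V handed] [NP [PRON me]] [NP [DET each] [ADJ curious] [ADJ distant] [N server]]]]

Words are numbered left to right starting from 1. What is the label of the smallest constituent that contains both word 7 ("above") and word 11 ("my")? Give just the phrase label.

PP

Word 7 lies under S → NP → PP → NP → PP → P; word 11 lies under S → NP → PP → NP → PP → NP → PP → NP → DET. The lowest shared node is the PP.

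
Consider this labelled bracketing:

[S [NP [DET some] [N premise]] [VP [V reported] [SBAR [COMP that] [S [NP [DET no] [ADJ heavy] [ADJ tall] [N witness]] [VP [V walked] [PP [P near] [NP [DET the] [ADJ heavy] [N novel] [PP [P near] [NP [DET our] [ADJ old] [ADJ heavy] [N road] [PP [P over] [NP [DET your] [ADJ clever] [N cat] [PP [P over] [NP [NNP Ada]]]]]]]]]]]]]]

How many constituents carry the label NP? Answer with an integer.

Listing each NP by its span: [NP some premise]; [NP no heavy tall witness]; [NP the heavy novel near our old heavy road over your clever cat over Ada]; [NP our old heavy road over your clever cat over Ada]; [NP your clever cat over Ada]; [NP Ada] — that makes 6.

6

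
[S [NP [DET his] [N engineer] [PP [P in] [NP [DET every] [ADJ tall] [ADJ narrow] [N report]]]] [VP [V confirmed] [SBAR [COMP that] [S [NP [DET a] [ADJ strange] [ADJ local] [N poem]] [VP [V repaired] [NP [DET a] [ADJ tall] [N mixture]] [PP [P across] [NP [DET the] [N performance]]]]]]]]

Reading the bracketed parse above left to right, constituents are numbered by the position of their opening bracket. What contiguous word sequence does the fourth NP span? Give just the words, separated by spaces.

In left-to-right order the NP constituents are "his engineer in every tall narrow report"; "every tall narrow report"; "a strange local poem"; "a tall mixture"; "the performance". Number 4 is "a tall mixture".

a tall mixture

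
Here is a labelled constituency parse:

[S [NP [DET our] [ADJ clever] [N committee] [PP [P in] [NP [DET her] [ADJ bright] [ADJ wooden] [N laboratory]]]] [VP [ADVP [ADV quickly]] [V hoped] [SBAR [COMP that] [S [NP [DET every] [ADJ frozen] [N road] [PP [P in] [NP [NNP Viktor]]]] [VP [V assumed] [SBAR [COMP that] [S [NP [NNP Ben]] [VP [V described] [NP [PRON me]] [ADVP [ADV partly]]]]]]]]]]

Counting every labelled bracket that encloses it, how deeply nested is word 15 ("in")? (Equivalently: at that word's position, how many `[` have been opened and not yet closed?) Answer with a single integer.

Path from the root down to the word: S → VP → SBAR → S → NP → PP → P. That is 7 enclosing brackets.

7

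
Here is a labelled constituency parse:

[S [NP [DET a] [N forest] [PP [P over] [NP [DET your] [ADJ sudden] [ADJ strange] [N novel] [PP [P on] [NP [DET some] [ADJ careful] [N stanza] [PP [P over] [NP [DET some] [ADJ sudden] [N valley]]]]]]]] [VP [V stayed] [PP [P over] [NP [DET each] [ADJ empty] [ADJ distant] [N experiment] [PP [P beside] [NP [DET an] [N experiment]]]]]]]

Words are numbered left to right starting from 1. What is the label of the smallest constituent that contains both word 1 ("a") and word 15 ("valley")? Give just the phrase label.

NP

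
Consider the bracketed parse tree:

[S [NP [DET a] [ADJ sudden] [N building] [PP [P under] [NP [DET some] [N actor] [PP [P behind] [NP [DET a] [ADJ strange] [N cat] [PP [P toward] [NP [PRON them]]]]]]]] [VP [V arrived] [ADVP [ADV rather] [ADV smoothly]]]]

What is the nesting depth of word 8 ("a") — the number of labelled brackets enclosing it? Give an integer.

7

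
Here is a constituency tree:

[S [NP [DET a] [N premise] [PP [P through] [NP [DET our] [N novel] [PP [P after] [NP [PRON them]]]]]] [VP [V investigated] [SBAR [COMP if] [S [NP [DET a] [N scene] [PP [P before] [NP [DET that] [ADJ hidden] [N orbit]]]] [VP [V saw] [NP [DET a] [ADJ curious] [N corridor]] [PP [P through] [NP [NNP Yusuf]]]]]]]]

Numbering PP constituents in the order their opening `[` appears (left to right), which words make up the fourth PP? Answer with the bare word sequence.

through Yusuf

In left-to-right order the PP constituents are "through our novel after them"; "after them"; "before that hidden orbit"; "through Yusuf". Number 4 is "through Yusuf".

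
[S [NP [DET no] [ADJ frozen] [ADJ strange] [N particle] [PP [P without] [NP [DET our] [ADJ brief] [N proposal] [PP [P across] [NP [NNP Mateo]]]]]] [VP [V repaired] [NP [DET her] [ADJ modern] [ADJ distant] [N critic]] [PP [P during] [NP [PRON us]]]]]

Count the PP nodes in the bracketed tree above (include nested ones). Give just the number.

Listing each PP by its span: [PP without our brief proposal across Mateo]; [PP across Mateo]; [PP during us] — that makes 3.

3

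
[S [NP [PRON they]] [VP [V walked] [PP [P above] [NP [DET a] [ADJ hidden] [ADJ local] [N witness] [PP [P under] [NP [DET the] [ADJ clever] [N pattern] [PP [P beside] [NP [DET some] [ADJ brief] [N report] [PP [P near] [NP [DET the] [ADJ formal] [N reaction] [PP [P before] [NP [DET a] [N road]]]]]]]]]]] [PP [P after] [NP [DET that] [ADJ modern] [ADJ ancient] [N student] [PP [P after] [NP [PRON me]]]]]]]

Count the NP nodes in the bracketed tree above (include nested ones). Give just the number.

8

Listing each NP by its span: [NP they]; [NP a hidden local witness under the clever pattern beside some brief report near the formal reaction before a road]; [NP the clever pattern beside some brief report near the formal reaction before a road]; [NP some brief report near the formal reaction before a road]; [NP the formal reaction before a road]; [NP a road] … — that makes 8.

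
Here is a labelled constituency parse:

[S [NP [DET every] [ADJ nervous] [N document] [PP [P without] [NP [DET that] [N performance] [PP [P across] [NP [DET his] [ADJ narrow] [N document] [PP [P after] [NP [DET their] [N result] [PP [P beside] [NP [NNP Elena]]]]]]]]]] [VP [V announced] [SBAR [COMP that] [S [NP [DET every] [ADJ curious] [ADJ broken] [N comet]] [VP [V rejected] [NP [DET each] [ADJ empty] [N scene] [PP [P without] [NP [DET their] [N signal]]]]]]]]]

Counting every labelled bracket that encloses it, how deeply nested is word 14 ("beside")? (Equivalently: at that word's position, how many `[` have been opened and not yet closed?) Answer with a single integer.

Counting open brackets not yet closed at "beside": [S [NP [PP [NP [PP [NP [PP [NP [PP [P = 10.

10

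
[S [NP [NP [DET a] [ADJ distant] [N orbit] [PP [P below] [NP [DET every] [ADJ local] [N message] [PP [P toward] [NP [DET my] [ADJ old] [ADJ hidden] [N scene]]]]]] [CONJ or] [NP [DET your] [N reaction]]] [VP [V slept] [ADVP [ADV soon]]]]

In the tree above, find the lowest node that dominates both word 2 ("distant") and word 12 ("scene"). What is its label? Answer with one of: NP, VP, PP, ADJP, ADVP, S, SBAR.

The smallest bracket enclosing both words is [NP a distant orbit below every local message toward my old hidden scene], so the label is NP.

NP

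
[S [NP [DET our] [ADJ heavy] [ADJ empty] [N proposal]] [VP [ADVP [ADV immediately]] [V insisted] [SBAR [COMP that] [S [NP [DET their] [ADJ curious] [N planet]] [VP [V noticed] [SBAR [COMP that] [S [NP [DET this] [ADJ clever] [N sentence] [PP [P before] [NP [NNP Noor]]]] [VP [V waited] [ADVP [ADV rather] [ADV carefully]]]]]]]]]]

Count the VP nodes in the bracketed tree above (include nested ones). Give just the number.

The VP constituents are: [VP immediately insisted that their curious planet noticed that this clever sentence before Noor waited rather carefully]; [VP noticed that this clever sentence before Noor waited rather carefully]; [VP waited rather carefully]. Total: 3.

3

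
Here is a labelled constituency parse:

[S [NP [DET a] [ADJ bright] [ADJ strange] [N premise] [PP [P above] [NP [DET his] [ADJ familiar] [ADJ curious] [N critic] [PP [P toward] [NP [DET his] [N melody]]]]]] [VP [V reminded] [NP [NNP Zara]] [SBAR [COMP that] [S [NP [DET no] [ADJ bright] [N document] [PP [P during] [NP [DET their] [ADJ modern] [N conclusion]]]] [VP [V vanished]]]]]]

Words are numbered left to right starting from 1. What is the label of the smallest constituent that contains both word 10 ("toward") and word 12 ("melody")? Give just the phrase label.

Both words fall inside [PP toward his melody] (words 10–12), and no smaller constituent contains them both. Label: PP.

PP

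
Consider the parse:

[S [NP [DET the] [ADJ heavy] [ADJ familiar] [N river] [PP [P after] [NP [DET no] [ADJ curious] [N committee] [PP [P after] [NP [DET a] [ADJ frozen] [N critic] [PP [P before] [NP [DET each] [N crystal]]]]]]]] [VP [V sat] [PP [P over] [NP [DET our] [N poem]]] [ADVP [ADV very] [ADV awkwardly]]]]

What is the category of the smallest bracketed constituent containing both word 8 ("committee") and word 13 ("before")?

NP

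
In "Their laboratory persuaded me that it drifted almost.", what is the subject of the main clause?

their laboratory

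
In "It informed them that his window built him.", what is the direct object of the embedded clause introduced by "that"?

him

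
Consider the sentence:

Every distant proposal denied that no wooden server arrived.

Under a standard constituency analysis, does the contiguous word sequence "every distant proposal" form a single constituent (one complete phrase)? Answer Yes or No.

The sequence corresponds to a single NP node — the noun phrase "every distant proposal".

Yes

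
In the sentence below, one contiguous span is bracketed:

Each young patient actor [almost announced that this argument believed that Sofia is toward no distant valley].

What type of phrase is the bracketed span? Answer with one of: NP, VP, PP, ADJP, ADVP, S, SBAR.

The span is built around the verb "announced" — a verb phrase (VP).

VP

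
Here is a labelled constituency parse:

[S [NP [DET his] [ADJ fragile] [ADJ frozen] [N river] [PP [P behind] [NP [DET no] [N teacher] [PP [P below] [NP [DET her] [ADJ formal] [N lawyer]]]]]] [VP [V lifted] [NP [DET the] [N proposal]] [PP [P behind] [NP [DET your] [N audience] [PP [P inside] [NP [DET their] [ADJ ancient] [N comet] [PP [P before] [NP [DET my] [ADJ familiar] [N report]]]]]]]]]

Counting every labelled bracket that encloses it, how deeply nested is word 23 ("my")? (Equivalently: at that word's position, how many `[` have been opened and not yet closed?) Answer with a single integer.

9

The word sits inside DET, which is inside NP, inside PP, inside NP, inside PP, inside NP, inside PP, inside VP, inside S — 9 brackets in all.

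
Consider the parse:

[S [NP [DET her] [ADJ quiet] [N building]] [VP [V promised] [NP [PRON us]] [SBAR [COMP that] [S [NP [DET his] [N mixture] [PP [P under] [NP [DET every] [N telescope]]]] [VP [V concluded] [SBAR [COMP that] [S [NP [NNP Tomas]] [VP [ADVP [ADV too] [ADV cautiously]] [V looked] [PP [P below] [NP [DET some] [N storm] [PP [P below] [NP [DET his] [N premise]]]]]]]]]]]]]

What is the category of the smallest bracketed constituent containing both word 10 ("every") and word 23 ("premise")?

The smallest bracket enclosing both words is [S his mixture under every telescope concluded that Tomas too cautiously looked below some storm below his premise], so the label is S.

S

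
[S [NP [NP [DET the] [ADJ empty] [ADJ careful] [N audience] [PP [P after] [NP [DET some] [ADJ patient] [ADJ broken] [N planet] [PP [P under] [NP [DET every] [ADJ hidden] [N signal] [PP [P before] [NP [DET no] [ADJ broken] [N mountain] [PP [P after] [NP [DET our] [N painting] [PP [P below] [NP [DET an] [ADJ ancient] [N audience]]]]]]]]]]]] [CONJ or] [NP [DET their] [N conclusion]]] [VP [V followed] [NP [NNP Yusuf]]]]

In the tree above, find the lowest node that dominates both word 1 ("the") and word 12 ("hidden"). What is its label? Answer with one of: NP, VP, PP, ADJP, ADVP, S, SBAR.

Both words fall inside [NP the empty careful audience after some patient broken planet under every hidden signal before no broken mountain after our painting below an ancient audience] (words 1–24), and no smaller constituent contains them both. Label: NP.

NP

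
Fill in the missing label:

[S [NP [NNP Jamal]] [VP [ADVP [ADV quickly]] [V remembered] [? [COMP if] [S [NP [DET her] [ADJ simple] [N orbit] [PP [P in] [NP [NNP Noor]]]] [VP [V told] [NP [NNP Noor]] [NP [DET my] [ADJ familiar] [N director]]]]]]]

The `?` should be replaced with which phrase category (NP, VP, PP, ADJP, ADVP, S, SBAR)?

The `?` node immediately contains: COMP 'if', S. That is the internal structure of a subordinate clause, so the label is SBAR.

SBAR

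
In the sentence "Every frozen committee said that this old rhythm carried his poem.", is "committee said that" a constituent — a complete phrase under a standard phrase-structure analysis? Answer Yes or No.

"committee" belongs to the noun phrase "every frozen committee" while "that" belongs to the verb phrase "said that this old rhythm carried his poem"; a span that runs across that boundary is not a single phrase.

No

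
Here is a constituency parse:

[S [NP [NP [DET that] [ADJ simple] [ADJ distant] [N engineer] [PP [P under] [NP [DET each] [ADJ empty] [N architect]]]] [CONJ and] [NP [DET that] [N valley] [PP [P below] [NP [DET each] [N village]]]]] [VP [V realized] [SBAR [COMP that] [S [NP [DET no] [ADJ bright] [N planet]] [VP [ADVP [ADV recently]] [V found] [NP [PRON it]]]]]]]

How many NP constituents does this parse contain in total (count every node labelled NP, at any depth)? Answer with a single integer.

Scanning left to right, an opening `[NP` appears at word positions 1, 1, 6, 10, 13, 17, 22 — 7 in total.

7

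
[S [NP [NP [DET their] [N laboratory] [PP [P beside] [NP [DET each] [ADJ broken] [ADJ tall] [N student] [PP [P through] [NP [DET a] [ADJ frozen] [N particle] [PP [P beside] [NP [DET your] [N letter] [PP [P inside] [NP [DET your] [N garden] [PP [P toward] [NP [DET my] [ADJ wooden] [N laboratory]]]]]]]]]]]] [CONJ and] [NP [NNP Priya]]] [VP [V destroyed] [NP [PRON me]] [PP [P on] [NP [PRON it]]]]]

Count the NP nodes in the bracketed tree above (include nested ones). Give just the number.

10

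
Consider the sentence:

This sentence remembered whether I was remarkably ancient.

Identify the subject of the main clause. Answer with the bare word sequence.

this sentence

The subject of the main clause is the NP immediately before the verb "remembered": "this sentence".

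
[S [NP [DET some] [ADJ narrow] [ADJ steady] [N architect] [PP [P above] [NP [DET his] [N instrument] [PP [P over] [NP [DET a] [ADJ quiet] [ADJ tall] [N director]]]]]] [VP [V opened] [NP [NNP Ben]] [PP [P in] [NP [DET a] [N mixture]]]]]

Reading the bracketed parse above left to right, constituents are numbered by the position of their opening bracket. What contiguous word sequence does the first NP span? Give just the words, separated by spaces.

Opening `[NP` markers occur at word positions 1, 6, 9, 14, 16; the first of these opens the constituent [NP some narrow steady architect above his instrument over a quiet tall director].

some narrow steady architect above his instrument over a quiet tall director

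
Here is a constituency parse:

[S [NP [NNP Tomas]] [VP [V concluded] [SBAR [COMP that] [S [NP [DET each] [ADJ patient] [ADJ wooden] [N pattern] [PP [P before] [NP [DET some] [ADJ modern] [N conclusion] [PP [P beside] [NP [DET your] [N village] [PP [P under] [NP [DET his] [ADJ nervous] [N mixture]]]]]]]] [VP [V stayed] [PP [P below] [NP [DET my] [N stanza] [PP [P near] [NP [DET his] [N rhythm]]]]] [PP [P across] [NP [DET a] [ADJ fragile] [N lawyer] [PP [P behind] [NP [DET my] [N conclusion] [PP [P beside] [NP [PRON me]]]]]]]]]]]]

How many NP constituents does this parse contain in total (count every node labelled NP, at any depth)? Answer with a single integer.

10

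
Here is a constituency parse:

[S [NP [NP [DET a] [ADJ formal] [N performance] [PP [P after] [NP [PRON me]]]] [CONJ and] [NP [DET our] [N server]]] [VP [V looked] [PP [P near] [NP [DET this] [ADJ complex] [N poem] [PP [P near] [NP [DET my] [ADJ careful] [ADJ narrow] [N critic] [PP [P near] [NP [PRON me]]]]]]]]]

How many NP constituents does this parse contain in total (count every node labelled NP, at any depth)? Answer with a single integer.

Scanning left to right, an opening `[NP` appears at word positions 1, 1, 5, 7, 11, 15, 20 — 7 in total.

7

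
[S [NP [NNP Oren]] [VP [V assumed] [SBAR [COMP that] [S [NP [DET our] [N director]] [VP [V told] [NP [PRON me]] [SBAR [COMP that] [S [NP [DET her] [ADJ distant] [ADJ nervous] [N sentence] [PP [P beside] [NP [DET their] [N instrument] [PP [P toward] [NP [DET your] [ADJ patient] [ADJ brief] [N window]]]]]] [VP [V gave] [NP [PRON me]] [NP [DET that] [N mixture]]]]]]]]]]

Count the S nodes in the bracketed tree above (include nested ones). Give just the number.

3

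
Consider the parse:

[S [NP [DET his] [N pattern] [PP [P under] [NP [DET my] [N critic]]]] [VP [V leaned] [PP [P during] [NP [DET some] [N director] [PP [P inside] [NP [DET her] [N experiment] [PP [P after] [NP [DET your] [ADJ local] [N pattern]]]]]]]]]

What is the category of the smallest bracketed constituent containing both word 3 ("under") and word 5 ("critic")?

Word 3 lies under S → NP → PP → P; word 5 lies under S → NP → PP → NP → N. The lowest shared node is the PP.

PP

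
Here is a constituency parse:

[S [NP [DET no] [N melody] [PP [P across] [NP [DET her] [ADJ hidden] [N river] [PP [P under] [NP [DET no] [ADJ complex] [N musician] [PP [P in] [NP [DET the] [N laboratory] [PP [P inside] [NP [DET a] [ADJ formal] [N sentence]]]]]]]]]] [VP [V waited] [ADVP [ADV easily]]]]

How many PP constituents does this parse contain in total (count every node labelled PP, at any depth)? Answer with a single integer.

4

Listing each PP by its span: [PP across her hidden river under no complex musician in the laboratory inside a formal sentence]; [PP under no complex musician in the laboratory inside a formal sentence]; [PP in the laboratory inside a formal sentence]; [PP inside a formal sentence] — that makes 4.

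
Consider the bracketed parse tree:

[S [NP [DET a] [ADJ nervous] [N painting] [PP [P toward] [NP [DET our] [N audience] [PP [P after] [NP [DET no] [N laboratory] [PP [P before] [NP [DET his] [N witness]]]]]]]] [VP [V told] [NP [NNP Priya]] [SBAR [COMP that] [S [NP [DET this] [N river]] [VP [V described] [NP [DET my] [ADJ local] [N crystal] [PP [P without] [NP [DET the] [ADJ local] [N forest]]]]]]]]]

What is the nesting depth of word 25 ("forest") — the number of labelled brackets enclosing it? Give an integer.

The word sits inside N, which is inside NP, inside PP, inside NP, inside VP, inside S, inside SBAR, inside VP, inside S — 9 brackets in all.

9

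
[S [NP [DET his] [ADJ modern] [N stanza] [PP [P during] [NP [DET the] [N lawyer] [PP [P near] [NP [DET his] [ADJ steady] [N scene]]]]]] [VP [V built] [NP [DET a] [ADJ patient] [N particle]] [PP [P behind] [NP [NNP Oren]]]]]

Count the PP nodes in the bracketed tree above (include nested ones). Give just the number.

3

Listing each PP by its span: [PP during the lawyer near his steady scene]; [PP near his steady scene]; [PP behind Oren] — that makes 3.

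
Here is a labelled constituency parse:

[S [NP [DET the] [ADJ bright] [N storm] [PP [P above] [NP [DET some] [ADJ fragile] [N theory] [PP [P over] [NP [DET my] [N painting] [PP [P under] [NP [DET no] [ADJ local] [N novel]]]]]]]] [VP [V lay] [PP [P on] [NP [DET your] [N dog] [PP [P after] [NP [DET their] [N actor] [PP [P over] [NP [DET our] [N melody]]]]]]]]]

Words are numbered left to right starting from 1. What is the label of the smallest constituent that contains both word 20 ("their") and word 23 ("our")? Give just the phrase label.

NP

The smallest bracket enclosing both words is [NP their actor over our melody], so the label is NP.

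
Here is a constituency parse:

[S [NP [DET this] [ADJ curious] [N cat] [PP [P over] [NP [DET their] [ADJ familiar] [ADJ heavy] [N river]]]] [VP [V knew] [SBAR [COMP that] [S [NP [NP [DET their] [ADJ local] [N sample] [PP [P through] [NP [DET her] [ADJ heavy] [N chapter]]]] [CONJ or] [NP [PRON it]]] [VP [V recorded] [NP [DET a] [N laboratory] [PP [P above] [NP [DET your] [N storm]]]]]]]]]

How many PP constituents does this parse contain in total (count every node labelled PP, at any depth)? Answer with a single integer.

The PP constituents are: [PP over their familiar heavy river]; [PP through her heavy chapter]; [PP above your storm]. Total: 3.

3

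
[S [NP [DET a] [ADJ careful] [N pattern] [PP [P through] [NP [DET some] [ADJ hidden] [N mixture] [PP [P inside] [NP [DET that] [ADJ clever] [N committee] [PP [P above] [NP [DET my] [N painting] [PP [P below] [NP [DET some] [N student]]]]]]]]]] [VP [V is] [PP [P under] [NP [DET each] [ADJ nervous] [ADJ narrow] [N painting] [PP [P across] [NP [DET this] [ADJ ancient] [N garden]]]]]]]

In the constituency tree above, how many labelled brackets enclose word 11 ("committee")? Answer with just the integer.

7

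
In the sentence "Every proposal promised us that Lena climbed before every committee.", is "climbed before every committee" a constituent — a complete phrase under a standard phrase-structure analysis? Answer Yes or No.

"climbed before every committee" is exactly the verb phrase [VP climbed before every committee], a complete constituent.

Yes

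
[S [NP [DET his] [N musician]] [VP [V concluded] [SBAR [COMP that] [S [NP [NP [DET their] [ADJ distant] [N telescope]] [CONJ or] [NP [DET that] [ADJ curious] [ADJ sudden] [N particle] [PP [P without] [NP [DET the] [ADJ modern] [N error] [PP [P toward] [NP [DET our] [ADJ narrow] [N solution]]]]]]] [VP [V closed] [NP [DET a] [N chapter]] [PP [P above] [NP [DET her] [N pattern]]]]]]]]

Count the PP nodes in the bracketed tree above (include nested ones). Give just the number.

3

Scanning left to right, an opening `[PP` appears at word positions 13, 17, 24 — 3 in total.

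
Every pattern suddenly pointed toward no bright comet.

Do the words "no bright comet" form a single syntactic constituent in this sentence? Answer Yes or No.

Yes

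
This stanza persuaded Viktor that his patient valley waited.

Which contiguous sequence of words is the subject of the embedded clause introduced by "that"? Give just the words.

his patient valley

The subject of the embedded clause introduced by "that" is the NP immediately before the verb "waited": "his patient valley".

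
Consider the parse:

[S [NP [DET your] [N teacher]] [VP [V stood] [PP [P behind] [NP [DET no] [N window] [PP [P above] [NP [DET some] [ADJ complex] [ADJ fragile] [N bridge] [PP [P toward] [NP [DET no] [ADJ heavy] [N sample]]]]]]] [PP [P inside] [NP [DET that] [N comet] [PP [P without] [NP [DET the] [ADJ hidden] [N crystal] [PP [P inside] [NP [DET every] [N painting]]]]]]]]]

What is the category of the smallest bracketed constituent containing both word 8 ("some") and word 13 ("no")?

NP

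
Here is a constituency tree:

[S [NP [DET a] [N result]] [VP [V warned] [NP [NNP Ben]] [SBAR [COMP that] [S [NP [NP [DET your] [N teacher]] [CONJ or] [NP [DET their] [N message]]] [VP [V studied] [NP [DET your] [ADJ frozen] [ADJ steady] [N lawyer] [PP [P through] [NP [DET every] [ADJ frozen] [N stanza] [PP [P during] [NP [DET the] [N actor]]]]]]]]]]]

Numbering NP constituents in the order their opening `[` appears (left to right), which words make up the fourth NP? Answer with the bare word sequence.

your teacher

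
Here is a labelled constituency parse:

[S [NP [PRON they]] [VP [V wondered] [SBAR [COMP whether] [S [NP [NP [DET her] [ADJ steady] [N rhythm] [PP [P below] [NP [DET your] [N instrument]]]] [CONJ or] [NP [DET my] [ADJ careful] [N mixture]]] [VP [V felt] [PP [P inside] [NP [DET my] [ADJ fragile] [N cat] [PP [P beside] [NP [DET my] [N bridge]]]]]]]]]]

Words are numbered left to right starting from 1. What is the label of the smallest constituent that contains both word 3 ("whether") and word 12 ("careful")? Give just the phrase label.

SBAR

Word 3 lies under S → VP → SBAR → COMP; word 12 lies under S → VP → SBAR → S → NP → NP → ADJ. The lowest shared node is the SBAR.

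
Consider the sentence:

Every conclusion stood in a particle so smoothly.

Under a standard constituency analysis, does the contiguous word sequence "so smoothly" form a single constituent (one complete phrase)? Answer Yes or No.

Yes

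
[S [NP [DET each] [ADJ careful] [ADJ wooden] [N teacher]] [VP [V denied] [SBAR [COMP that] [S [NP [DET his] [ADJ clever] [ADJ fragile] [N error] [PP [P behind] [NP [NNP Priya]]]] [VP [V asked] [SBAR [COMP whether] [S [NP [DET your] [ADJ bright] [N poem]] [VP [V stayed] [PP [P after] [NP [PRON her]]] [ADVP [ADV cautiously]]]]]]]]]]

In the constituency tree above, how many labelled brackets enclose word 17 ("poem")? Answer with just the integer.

9

Counting open brackets not yet closed at "poem": [S [VP [SBAR [S [VP [SBAR [S [NP [N = 9.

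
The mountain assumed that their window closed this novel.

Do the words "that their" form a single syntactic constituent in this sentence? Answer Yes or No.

No

"that" belongs to the complementizer "that" while "their" belongs to the clause "their window closed this novel"; a span that runs across that boundary is not a single phrase.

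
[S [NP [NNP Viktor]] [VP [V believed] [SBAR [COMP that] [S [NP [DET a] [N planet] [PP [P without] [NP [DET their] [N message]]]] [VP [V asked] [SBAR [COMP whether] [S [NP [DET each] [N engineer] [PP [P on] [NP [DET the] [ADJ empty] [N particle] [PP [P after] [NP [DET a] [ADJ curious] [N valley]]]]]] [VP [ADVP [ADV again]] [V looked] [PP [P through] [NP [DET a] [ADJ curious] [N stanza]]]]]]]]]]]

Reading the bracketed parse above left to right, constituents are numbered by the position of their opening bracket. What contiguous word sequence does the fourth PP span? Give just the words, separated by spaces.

The PP opening brackets appear, in order, over: "without their message"; "on the empty particle after a curious valley"; "after a curious valley"; "through a curious stanza". The fourth one spans "through a curious stanza".

through a curious stanza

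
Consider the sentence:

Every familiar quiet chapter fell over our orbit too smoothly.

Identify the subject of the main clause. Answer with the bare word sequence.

every familiar quiet chapter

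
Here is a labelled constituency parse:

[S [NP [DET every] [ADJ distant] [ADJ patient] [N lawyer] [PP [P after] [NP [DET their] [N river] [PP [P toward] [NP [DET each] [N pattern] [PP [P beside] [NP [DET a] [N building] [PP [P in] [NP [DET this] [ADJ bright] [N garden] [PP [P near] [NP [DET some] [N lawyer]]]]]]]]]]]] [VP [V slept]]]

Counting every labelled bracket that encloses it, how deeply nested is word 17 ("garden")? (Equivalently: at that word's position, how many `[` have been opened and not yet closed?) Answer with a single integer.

11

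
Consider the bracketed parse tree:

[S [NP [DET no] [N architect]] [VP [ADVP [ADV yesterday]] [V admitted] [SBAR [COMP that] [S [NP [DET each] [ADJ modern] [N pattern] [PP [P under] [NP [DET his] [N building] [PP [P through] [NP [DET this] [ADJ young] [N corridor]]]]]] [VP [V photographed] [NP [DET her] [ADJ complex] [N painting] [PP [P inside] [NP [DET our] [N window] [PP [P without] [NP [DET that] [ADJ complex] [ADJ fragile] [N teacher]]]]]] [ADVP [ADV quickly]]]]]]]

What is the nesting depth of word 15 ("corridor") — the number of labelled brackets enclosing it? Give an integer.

Counting open brackets not yet closed at "corridor": [S [VP [SBAR [S [NP [PP [NP [PP [NP [N = 10.

10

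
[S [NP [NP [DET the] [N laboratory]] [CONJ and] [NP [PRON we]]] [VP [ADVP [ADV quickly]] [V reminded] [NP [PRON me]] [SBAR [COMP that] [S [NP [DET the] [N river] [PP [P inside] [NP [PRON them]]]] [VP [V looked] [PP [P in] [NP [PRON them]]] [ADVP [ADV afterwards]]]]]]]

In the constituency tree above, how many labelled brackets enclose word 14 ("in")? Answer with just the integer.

7

Path from the root down to the word: S → VP → SBAR → S → VP → PP → P. That is 7 enclosing brackets.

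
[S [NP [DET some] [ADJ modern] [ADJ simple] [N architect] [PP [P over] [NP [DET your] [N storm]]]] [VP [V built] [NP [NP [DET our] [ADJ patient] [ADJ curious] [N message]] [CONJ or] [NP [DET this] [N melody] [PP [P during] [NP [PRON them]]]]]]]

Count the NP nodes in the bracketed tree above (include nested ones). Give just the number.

6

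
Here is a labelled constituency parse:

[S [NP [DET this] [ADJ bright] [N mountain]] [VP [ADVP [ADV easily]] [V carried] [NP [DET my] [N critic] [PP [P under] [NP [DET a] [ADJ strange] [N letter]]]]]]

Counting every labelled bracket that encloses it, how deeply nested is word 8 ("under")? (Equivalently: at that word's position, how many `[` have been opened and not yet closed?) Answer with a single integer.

The word sits inside P, which is inside PP, inside NP, inside VP, inside S — 5 brackets in all.

5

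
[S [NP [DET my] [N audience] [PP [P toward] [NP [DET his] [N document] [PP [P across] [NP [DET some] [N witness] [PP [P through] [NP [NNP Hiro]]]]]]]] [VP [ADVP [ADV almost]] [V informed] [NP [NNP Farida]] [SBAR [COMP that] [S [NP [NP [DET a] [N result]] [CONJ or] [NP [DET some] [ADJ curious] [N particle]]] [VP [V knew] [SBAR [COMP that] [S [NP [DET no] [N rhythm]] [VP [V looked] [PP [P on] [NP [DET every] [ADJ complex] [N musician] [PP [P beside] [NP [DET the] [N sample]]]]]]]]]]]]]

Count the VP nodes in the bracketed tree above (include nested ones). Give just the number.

Scanning left to right, an opening `[VP` appears at word positions 11, 21, 25 — 3 in total.

3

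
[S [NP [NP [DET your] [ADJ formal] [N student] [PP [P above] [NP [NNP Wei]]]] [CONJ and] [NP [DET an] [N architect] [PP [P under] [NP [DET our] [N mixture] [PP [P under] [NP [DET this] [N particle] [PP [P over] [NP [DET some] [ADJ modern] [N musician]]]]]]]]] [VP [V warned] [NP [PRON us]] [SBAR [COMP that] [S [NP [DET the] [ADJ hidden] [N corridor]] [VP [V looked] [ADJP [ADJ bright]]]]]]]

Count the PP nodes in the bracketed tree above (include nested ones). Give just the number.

The PP constituents are: [PP above Wei]; [PP under our mixture under this particle over some modern musician]; [PP under this particle over some modern musician]; [PP over some modern musician]. Total: 4.

4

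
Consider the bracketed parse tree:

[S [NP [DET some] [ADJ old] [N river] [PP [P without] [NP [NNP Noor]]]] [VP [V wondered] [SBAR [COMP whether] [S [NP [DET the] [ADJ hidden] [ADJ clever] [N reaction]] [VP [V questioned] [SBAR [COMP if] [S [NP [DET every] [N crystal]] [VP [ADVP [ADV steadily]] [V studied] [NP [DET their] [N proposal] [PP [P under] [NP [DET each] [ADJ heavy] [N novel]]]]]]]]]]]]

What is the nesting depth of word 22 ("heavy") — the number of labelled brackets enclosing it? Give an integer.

12

Path from the root down to the word: S → VP → SBAR → S → VP → SBAR → S → VP → NP → PP → NP → ADJ. That is 12 enclosing brackets.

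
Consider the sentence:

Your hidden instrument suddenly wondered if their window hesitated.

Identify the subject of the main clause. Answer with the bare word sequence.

"your hidden instrument" is the NP that combines with the VP headed by "wondered" to form the main clause — the subject.

your hidden instrument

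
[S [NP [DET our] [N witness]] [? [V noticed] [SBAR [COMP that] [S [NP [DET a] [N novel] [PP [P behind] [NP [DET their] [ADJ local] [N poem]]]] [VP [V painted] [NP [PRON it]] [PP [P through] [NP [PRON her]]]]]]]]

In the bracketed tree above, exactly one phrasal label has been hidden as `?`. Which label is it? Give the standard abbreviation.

VP

Looking at what the `?` directly dominates — V 'noticed', SBAR — this is a verb phrase (VP).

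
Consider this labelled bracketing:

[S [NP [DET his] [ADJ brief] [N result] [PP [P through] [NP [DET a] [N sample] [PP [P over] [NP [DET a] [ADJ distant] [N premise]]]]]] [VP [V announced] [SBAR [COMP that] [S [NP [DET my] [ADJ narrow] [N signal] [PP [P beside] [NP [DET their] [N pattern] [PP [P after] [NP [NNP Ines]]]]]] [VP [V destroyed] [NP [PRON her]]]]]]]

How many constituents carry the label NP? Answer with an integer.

7

The NP constituents are: [NP his brief result through a sample over a distant premise]; [NP a sample over a distant premise]; [NP a distant premise]; [NP my narrow signal beside their pattern after Ines]; [NP their pattern after Ines]; [NP Ines] …. Total: 7.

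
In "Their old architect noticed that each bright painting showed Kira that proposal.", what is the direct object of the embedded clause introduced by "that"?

"showed" heads the VP of the embedded clause introduced by "that", and "that proposal" is its direct object.

that proposal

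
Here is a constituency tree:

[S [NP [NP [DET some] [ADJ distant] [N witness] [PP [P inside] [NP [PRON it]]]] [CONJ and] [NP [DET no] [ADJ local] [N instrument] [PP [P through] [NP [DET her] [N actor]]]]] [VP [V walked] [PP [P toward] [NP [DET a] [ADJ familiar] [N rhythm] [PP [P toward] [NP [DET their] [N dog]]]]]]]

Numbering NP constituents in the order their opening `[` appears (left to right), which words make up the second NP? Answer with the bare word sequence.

some distant witness inside it

Opening `[NP` markers occur at word positions 1, 1, 5, 7, 11, 15, 19; the second of these opens the constituent [NP some distant witness inside it].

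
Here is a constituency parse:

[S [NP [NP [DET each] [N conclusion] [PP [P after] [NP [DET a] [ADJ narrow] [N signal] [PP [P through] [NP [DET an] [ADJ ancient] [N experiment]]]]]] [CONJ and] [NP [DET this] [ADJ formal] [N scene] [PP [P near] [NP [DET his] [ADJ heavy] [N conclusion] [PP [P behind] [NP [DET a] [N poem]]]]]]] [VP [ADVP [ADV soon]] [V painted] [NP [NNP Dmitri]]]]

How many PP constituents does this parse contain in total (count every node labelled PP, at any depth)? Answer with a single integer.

4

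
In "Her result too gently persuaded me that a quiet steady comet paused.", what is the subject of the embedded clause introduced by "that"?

a quiet steady comet

"a quiet steady comet" is the NP that combines with the VP headed by "paused" to form the embedded clause introduced by "that" — the subject.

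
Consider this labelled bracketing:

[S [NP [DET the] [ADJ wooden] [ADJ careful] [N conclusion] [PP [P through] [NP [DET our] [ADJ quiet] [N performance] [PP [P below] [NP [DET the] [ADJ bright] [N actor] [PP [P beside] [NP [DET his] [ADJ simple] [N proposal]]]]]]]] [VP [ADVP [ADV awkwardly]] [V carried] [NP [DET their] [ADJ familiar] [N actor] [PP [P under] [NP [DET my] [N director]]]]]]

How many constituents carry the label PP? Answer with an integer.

Listing each PP by its span: [PP through our quiet performance below the bright actor beside his simple proposal]; [PP below the bright actor beside his simple proposal]; [PP beside his simple proposal]; [PP under my director] — that makes 4.

4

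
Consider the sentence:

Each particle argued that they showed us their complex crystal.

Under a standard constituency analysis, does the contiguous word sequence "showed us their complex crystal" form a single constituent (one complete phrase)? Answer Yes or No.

These words form the whole verb phrase headed by "showed", so yes — one constituent.

Yes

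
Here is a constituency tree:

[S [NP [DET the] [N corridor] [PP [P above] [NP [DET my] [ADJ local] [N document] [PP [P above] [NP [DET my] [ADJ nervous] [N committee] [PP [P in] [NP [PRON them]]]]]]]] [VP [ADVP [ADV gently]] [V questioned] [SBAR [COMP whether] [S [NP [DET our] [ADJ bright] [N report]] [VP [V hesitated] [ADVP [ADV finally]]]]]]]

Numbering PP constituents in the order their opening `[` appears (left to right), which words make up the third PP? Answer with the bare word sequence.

in them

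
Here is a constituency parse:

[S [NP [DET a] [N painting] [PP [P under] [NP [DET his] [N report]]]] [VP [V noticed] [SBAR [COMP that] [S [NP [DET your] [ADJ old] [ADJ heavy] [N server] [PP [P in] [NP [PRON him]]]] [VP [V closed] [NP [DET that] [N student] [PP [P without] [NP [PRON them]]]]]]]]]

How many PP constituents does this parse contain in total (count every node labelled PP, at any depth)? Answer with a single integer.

3

Listing each PP by its span: [PP under his report]; [PP in him]; [PP without them] — that makes 3.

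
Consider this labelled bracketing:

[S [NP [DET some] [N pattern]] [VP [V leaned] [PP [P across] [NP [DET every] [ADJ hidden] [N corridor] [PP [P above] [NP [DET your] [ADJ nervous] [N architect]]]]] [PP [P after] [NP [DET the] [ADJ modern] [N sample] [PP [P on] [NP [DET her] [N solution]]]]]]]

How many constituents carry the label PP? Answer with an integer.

4

Listing each PP by its span: [PP across every hidden corridor above your nervous architect]; [PP above your nervous architect]; [PP after the modern sample on her solution]; [PP on her solution] — that makes 4.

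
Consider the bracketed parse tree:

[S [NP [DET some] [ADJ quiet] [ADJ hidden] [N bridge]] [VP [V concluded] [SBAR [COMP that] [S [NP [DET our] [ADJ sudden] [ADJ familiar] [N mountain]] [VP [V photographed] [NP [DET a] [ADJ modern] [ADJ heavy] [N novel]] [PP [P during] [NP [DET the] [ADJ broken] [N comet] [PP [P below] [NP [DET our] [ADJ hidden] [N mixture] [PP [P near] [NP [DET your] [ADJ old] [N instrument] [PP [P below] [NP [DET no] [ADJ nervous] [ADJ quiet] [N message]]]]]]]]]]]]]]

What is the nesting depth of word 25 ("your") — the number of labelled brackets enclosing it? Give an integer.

12

The word sits inside DET, which is inside NP, inside PP, inside NP, inside PP, inside NP, inside PP, inside VP, inside S, inside SBAR, inside VP, inside S — 12 brackets in all.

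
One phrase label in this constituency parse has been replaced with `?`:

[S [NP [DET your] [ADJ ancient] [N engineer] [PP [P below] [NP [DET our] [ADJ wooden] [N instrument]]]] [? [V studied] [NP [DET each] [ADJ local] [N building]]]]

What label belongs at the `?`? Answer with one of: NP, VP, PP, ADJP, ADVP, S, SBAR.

VP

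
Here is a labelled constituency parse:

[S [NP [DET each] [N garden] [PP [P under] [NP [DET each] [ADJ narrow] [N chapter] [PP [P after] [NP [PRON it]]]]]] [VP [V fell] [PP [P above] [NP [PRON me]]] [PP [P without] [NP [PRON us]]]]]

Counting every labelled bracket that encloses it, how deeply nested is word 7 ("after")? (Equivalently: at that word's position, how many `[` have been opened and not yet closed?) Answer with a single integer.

6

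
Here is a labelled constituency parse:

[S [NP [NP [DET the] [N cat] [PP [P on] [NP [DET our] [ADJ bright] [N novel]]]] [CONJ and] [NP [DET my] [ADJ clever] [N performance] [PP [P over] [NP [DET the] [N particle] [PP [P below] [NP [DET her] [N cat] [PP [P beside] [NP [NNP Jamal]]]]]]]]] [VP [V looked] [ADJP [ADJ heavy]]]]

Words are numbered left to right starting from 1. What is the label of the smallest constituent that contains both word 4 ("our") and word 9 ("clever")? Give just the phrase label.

NP

Word 4 lies under S → NP → NP → PP → NP → DET; word 9 lies under S → NP → NP → ADJ. The lowest shared node is the NP.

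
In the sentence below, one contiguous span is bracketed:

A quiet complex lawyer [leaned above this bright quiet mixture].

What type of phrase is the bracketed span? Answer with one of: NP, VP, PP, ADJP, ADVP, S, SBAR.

VP

"leaned" is the head of the bracketed span, so the span is a verb phrase: VP.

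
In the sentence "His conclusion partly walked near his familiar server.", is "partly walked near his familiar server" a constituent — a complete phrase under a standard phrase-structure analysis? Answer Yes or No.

Yes

These words form the whole verb phrase headed by "walked", so yes — one constituent.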